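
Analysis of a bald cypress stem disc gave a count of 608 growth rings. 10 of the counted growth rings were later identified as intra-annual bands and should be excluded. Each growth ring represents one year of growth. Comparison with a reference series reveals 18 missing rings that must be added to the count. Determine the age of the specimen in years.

Adjusted count: 608 − 10 + 18 = 616 growth rings.
At one growth ring per year, that is 616 years.

616 years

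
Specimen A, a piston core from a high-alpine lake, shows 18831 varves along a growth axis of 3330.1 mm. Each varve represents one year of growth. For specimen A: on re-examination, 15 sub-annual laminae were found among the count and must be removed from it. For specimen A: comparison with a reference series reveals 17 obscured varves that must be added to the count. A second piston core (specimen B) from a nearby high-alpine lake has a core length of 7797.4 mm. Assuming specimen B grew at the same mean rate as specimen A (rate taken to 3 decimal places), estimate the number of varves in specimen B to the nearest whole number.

44053 varves

Specimen A: correcting the raw count gives 18831 − 15 + 17 = 18833 true varves.
A: Extension rate ≈ 3330.1 / 18833 = 0.177 mm/yr.
Specimen B: 7797.4 mm / 0.177 mm per year = 44053.11 years ≈ 44053 varves.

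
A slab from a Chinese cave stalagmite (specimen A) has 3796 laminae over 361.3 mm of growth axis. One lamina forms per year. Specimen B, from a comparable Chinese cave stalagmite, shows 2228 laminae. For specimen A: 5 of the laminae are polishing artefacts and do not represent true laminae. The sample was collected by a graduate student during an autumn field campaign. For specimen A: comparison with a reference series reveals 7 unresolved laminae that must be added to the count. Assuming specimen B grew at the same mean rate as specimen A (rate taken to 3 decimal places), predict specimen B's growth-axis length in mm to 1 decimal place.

Specimen A: true lamina count = 3796 − 5 + 7 = 3798.
A: Mean rate = 361.3 mm / 3798 years ≈ 0.095 mm/year.
For B, 0.095 mm/year × 2228 years = 211.7 mm.

211.7 mm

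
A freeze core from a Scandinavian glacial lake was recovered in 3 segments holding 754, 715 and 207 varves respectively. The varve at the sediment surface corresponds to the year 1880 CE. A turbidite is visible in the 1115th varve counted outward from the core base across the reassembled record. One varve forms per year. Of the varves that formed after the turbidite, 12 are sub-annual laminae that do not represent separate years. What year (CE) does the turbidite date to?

1331 CE

Total varves = 754 + 715 + 207 = 1676.
1676 − 1115 = 561 varves lie beyond the turbidite toward the sediment surface.
561 − 12 false = 549 true varves after the turbidite.
Counting back 549 years from 1880 CE places the turbidite in 1880 − 549 = 1331 CE.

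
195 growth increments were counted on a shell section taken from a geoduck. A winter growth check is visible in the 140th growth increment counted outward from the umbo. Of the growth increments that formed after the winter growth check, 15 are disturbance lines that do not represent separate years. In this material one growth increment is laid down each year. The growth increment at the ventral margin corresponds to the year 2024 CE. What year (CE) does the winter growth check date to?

1984 CE

The winter growth check sits at growth increment 140 from the umbo, so 195 − 140 = 55 growth increments formed after it.
55 − 15 false = 40 true growth increments after the winter growth check.
The growth increment at the ventral margin is 2024 CE, so the winter growth check dates to 2024 − 40 = 1984 CE.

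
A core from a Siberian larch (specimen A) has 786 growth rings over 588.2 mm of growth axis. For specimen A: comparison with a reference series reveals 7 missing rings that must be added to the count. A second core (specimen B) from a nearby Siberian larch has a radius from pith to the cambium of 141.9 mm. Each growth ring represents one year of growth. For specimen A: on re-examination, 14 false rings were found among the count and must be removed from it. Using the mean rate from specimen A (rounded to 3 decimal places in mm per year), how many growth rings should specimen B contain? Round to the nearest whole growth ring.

Specimen A: adjusted count: 786 − 14 + 7 = 779 growth rings.
A: Extension rate ≈ 588.2 / 779 = 0.755 mm per year.
B spans 141.9 / 0.755 = 187.95 years ≈ 188 growth rings.

188 growth rings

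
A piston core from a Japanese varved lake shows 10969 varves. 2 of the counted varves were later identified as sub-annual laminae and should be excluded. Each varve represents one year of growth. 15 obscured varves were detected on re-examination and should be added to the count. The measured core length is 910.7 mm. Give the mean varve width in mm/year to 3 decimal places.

0.083 mm/year

True varve count = 10969 − 2 + 15 = 10982.
Mean rate = 910.7 mm / 10982 years ≈ 0.083 mm/year.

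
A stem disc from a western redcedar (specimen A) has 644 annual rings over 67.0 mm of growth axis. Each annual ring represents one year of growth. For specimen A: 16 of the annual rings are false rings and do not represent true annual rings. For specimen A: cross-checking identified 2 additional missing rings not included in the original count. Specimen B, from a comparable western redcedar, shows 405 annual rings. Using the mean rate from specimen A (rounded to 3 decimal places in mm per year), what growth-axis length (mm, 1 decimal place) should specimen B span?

Specimen A: correcting the raw count gives 644 − 16 + 2 = 630 true annual rings.
A: 67.0 mm over 630 years gives 67.0 / 630 ≈ 0.106 mm per year.
Length of B = 0.106 × 405 = 42.9 mm.

42.9 mm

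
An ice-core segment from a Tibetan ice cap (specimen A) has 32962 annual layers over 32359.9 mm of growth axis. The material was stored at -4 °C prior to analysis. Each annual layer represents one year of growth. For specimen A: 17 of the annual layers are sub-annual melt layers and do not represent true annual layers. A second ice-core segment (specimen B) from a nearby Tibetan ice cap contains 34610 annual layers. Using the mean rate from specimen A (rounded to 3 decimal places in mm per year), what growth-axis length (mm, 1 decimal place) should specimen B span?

33987.0 mm

Specimen A: adjusted count: 32962 − 17 = 32945 annual layers.
A: 32359.9 mm over 32945 years gives 32359.9 / 32945 ≈ 0.982 mm/year.
For B, 0.982 mm/year × 34610 years = 33987.0 mm.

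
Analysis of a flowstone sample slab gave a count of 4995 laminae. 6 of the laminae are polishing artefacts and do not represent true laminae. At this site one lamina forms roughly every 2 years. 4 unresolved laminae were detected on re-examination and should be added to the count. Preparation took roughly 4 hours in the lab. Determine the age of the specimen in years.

True lamina count = 4995 − 6 + 4 = 4993.
4993 laminae at 2 years each span 4993 × 2 = 9986 years.

9986 years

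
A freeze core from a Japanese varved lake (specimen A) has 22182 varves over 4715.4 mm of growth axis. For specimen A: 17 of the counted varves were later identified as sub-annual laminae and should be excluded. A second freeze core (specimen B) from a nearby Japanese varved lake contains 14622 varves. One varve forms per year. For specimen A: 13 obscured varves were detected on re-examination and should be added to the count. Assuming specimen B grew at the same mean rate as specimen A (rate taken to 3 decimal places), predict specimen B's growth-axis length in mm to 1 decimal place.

3114.5 mm

Specimen A: true varve count = 22182 − 17 + 13 = 22178.
A: Mean rate = 4715.4 mm / 22178 years ≈ 0.213 mm/year.
B's length ≈ 0.213 × 14622 = 3114.5 mm.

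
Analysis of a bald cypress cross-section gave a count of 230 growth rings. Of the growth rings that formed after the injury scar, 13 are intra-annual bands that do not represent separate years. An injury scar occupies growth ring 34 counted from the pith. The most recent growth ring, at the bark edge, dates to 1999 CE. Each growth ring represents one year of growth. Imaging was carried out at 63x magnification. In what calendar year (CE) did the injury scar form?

The injury scar sits at growth ring 34 from the pith, so 230 − 34 = 196 growth rings formed after it.
Excluding 13 false growth rings: 196 − 13 = 183.
The growth ring at the bark edge is 1999 CE, so the injury scar dates to 1999 − 183 = 1816 CE.

1816 CE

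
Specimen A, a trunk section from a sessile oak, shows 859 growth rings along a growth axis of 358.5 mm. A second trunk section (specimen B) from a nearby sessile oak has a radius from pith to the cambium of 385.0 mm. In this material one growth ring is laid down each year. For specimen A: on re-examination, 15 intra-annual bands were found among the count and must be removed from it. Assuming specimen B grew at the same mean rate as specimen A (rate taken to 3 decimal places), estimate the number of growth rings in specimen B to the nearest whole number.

906 growth rings

Specimen A: adjusted count: 859 − 15 = 844 growth rings.
A: Mean rate = 358.5 mm / 844 years ≈ 0.425 mm/year.
B spans 385.0 / 0.425 = 905.88 years ≈ 906 growth rings.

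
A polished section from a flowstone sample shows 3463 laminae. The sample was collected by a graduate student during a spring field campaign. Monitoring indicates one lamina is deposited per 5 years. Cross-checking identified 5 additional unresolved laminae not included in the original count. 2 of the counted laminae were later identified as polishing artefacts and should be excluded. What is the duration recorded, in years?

17330 yr

After corrections the count is 3463 − 2 + 5 = 3466 laminae.
3466 laminae at 5 years each span 3466 × 5 = 17330 years.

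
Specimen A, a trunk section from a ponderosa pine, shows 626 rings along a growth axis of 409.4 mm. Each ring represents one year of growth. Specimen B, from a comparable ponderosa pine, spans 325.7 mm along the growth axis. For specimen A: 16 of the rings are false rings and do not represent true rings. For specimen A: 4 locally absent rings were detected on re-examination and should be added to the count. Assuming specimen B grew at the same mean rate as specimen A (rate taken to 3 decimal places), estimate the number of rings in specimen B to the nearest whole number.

488 rings

Specimen A: adjusted count: 626 − 16 + 4 = 614 rings.
A: Mean rate = 409.4 mm / 614 years ≈ 0.667 mm/yr.
B spans 325.7 / 0.667 = 488.31 years ≈ 488 rings.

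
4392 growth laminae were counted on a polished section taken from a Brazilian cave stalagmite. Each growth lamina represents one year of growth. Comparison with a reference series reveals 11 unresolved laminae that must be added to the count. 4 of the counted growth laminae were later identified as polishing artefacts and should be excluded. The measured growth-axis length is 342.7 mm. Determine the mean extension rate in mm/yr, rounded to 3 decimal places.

True growth lamina count = 4392 − 4 + 11 = 4399.
342.7 mm over 4399 years gives 342.7 / 4399 ≈ 0.078 mm/yr.

0.078 mm/yr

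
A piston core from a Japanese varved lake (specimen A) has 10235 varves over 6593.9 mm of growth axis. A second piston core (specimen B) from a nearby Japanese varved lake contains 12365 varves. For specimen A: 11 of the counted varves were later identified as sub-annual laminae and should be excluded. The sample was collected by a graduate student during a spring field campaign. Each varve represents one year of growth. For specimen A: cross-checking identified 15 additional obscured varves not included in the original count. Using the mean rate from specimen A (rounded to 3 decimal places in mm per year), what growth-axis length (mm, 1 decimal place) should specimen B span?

7963.1 mm

Specimen A: true varve count = 10235 − 11 + 15 = 10239.
A: Extension rate ≈ 6593.9 / 10239 = 0.644 mm per year.
Length of B = 0.644 × 12365 = 7963.1 mm.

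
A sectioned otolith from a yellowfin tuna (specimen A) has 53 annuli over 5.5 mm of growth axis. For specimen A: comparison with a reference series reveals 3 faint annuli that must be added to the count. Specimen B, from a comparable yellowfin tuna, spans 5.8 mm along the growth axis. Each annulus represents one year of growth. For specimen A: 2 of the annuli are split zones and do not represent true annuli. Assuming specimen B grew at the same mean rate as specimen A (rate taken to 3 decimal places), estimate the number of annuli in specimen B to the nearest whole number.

Specimen A: after corrections the count is 53 − 2 + 3 = 54 annuli.
A: 5.5 mm over 54 years gives 5.5 / 54 ≈ 0.102 mm/yr.
Specimen B: 5.8 mm / 0.102 mm per year = 56.86 years ≈ 57 annuli.

57 annuli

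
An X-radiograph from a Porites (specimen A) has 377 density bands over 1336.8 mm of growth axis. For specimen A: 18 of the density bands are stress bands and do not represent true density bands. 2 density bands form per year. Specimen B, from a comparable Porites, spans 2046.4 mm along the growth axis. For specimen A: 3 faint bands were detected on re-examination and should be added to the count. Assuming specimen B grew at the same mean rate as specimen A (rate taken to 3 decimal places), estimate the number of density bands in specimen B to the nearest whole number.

554 density bands

Specimen A: after corrections the count is 377 − 18 + 3 = 362 density bands.
Specimen A: dividing by 2 density bands per year: 362 / 2 = 181 years.
A: Mean rate = 1336.8 mm / 181 years ≈ 7.386 mm/yr.
Specimen B: 2046.4 mm / 7.386 mm per year = 277.06 years; at 2 density bands per year that is 277.06 × 2 ≈ 554 density bands.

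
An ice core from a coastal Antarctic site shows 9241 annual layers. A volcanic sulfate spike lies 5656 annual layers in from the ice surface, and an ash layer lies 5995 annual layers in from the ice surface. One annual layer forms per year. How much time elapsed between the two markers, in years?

The two markers are separated by 5995 − 5656 = 339 annual layers.
One annual layer per year makes the interval 339 years.

339 years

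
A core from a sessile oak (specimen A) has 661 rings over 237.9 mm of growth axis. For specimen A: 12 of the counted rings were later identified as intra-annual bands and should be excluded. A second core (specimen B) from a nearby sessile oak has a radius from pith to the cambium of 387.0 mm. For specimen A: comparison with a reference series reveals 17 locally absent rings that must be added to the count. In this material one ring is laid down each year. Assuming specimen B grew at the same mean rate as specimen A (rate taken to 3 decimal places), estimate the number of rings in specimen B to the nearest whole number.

1084 rings

Specimen A: adjusted count: 661 − 12 + 17 = 666 rings.
A: 237.9 mm over 666 years gives 237.9 / 666 ≈ 0.357 mm per year.
B spans 387.0 / 0.357 = 1084.03 years ≈ 1084 rings.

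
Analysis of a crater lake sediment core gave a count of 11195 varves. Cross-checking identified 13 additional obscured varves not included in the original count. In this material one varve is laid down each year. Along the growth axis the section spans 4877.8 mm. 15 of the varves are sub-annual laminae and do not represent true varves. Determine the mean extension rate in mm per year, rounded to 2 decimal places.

After corrections the count is 11195 − 15 + 13 = 11193 varves.
Extension rate ≈ 4877.8 / 11193 = 0.44 mm per year.

0.44 mm per year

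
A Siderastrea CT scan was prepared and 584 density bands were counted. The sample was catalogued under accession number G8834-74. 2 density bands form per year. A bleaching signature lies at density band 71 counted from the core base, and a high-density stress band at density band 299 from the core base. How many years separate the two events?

114 years

The two markers are separated by 299 − 71 = 228 density bands.
228 density bands at 2 per year is 228 / 2 = 114 years.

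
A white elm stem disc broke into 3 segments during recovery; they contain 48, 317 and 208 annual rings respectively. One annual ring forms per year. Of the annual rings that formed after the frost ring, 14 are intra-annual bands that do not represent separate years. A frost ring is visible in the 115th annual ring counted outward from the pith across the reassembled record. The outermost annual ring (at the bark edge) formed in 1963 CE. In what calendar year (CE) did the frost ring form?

Total annual rings = 48 + 317 + 208 = 573.
The frost ring sits at annual ring 115 from the pith, so 573 − 115 = 458 annual rings formed after it.
Removing the 14 false annual rings leaves 458 − 14 = 444 true annual rings beyond the frost ring.
Counting back 444 years from 1963 CE places the frost ring in 1963 − 444 = 1519 CE.

1519 CE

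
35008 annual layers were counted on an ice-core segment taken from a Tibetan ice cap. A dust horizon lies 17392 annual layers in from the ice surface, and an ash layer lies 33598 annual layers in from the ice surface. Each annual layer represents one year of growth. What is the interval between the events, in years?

16206 yr

Separation: 33598 − 17392 = 16206 annual layers.
One annual layer per year makes the interval 16206 years.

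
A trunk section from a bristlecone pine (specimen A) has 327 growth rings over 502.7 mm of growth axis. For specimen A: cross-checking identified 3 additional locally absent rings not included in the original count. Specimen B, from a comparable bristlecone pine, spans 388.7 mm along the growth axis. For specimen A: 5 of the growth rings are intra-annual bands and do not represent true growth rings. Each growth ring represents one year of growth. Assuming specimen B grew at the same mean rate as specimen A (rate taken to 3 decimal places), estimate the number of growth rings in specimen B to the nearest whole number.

Specimen A: after corrections the count is 327 − 5 + 3 = 325 growth rings.
A: 502.7 mm over 325 years gives 502.7 / 325 ≈ 1.547 mm per year.
For B, 388.7 / 1.547 = 251.26 years ≈ 251 growth rings.

251 growth rings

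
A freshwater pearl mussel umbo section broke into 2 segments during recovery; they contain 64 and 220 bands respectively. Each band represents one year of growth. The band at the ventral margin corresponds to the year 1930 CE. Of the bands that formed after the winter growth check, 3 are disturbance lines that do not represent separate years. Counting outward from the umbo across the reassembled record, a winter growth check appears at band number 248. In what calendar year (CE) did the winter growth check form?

1897 CE

Total bands = 64 + 220 = 284.
Between band 248 and the ventral margin there are 284 − 248 = 36 bands.
Excluding 3 false bands: 36 − 3 = 33.
1930 − 33 = 1897 CE.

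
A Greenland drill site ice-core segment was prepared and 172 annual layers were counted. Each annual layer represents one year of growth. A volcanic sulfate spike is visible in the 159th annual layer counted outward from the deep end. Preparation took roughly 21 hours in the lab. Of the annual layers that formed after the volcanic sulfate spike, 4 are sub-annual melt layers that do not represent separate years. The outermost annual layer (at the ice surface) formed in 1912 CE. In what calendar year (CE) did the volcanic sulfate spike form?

1903 CE

172 − 159 = 13 annual layers lie beyond the volcanic sulfate spike toward the ice surface.
13 − 4 false = 9 true annual layers after the volcanic sulfate spike.
The annual layer at the ice surface is 1912 CE, so the volcanic sulfate spike dates to 1912 − 9 = 1903 CE.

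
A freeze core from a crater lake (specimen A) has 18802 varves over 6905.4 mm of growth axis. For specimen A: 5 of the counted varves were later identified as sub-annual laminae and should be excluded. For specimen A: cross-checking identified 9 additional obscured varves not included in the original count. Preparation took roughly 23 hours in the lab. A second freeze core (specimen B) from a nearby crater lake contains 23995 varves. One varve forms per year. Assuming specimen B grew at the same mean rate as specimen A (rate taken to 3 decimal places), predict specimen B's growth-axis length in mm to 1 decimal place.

Specimen A: after corrections the count is 18802 − 5 + 9 = 18806 varves.
A: Extension rate ≈ 6905.4 / 18806 = 0.367 mm/year.
B's length ≈ 0.367 × 23995 = 8806.2 mm.

8806.2 mm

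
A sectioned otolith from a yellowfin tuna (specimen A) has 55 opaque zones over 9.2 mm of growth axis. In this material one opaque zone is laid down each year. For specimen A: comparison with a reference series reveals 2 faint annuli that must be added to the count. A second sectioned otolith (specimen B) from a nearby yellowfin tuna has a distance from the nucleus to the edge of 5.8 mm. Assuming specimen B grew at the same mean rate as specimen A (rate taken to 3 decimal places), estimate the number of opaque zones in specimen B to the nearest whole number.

36 opaque zones

Specimen A: true opaque zone count = 55 + 2 = 57.
A: 9.2 mm over 57 years gives 9.2 / 57 ≈ 0.161 mm/year.
B spans 5.8 / 0.161 = 36.02 years ≈ 36 opaque zones.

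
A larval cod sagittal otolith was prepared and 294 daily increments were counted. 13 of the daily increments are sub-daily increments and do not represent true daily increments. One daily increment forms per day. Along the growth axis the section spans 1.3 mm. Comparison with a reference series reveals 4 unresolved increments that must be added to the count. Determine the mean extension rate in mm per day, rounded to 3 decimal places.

True daily increment count = 294 − 13 + 4 = 285.
Extension rate ≈ 1.3 / 285 = 0.005 mm per day.

0.005 mm per day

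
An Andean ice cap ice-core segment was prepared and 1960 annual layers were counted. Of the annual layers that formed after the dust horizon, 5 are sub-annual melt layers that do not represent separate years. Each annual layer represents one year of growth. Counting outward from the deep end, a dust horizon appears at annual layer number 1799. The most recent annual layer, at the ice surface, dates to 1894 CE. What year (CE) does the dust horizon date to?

The dust horizon sits at annual layer 1799 from the deep end, so 1960 − 1799 = 161 annual layers formed after it.
161 − 5 false = 156 true annual layers after the dust horizon.
1894 − 156 = 1738 CE.

1738 CE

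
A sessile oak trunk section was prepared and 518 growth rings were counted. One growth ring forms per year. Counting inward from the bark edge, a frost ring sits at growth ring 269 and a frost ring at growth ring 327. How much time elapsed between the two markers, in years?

The two markers are separated by 327 − 269 = 58 growth rings.
One growth ring per year makes the interval 58 years.

58 years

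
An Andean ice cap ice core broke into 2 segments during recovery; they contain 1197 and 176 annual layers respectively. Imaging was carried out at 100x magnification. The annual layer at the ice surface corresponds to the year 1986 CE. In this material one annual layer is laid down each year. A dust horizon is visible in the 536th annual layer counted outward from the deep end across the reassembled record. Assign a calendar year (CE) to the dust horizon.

1149 CE

Total annual layers = 1197 + 176 = 1373.
1373 − 536 = 837 annual layers lie beyond the dust horizon toward the ice surface.
1986 − 837 = 1149 CE.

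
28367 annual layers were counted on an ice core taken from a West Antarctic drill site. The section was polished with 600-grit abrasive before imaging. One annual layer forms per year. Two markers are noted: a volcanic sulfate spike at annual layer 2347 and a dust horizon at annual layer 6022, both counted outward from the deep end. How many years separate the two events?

6022 − 2347 = 3675 annual layers lie between the two events.
One annual layer per year makes the interval 3675 years.

3675 yr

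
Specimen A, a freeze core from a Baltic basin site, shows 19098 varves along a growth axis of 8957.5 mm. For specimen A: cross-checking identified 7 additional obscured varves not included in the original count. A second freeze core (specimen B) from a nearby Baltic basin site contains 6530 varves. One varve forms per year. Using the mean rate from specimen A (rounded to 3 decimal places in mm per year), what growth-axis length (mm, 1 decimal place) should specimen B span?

Specimen A: true varve count = 19098 + 7 = 19105.
A: 8957.5 mm over 19105 years gives 8957.5 / 19105 ≈ 0.469 mm/yr.
Length of B = 0.469 × 6530 = 3062.6 mm.

3062.6 mm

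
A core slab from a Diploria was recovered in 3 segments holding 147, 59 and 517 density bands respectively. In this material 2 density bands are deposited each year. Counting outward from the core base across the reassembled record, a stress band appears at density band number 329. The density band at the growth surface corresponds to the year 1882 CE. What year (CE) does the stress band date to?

Total density bands = 147 + 59 + 517 = 723.
723 − 329 = 394 density bands lie beyond the stress band toward the growth surface.
394 density bands at 2 per year is 394 / 2 = 197 years.
1882 − 197 = 1685 CE.

1685 CE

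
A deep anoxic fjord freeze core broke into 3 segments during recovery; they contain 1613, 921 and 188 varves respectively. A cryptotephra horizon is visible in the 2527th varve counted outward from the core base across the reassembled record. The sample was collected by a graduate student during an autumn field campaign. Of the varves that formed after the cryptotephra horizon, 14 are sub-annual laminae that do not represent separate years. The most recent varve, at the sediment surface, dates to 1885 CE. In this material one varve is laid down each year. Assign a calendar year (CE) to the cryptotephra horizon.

1704 CE

Total varves = 1613 + 921 + 188 = 2722.
2722 − 2527 = 195 varves lie beyond the cryptotephra horizon toward the sediment surface.
Excluding 14 false varves: 195 − 14 = 181.
1885 − 181 = 1704 CE.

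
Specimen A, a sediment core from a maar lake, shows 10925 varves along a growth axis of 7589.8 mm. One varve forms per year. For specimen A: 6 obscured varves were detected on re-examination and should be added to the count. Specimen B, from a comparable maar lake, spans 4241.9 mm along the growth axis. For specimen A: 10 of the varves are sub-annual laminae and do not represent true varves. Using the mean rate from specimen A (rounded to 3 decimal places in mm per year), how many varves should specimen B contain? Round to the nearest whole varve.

Specimen A: adjusted count: 10925 − 10 + 6 = 10921 varves.
A: Extension rate ≈ 7589.8 / 10921 = 0.695 mm per year.
B spans 4241.9 / 0.695 = 6103.45 years ≈ 6103 varves.

6103 varves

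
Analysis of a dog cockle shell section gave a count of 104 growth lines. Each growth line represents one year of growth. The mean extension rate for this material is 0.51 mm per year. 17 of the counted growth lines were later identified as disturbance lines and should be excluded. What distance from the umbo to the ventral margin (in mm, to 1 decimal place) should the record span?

True growth line count = 104 − 17 = 87.
Length ≈ 0.51 × 87 = 44.4 mm.

44.4 mm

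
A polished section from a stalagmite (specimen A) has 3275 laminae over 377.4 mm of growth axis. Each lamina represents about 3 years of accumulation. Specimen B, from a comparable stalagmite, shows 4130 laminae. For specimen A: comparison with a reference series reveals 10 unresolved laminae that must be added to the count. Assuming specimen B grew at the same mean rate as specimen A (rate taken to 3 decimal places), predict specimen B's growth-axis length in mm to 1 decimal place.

470.8 mm

Specimen A: correcting the raw count gives 3275 + 10 = 3285 true laminae.
Specimen A: at 3 years per lamina, 3285 × 3 = 9855 years.
A: 377.4 mm over 9855 years gives 377.4 / 9855 ≈ 0.038 mm per year.
Specimen B: at 3 years per lamina, 4130 × 3 = 12390 years. B's length ≈ 0.038 × 12390 = 470.8 mm.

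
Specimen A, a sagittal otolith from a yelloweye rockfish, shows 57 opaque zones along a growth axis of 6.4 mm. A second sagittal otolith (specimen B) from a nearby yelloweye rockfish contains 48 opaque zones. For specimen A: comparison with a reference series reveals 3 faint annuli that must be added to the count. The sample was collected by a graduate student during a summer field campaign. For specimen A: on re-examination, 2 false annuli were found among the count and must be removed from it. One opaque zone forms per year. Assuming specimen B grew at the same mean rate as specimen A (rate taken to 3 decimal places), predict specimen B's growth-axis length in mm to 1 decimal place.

Specimen A: true opaque zone count = 57 − 2 + 3 = 58.
A: Extension rate ≈ 6.4 / 58 = 0.110 mm/yr.
Length of B = 0.110 × 48 = 5.3 mm.

5.3 mm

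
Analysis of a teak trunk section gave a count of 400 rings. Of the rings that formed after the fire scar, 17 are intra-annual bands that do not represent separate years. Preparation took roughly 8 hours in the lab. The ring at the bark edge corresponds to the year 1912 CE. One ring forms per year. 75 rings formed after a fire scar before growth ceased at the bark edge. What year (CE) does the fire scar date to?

75 rings formed after the fire scar.
Removing the 17 false rings leaves 75 − 17 = 58 true rings beyond the fire scar.
Counting back 58 years from 1912 CE places the fire scar in 1912 − 58 = 1854 CE.

1854 CE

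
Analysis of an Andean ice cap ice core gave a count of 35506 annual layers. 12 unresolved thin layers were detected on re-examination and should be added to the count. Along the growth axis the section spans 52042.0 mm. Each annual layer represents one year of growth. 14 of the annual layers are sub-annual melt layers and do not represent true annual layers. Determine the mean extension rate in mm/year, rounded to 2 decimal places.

1.47 mm/year

After corrections the count is 35506 − 14 + 12 = 35504 annual layers.
52042.0 mm over 35504 years gives 52042.0 / 35504 ≈ 1.47 mm/year.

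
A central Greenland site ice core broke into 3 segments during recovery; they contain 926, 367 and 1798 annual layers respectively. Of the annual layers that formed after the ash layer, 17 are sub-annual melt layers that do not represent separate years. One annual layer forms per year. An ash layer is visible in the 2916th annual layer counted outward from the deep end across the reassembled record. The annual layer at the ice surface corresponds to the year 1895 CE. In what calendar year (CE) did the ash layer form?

Total annual layers = 926 + 367 + 1798 = 3091.
The ash layer sits at annual layer 2916 from the deep end, so 3091 − 2916 = 175 annual layers formed after it.
Removing the 17 false annual layers leaves 175 − 17 = 158 true annual layers beyond the ash layer.
The annual layer at the ice surface is 1895 CE, so the ash layer dates to 1895 − 158 = 1737 CE.

1737 CE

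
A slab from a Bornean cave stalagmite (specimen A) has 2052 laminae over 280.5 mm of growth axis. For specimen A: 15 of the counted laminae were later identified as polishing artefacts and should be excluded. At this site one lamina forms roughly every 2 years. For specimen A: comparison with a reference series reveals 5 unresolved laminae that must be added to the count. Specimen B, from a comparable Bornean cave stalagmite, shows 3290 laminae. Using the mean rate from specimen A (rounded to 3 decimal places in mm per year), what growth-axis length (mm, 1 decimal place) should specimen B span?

454.0 mm

Specimen A: true lamina count = 2052 − 15 + 5 = 2042.
Specimen A: 2042 laminae at 2 years each span 2042 × 2 = 4084 years.
A: 280.5 mm over 4084 years gives 280.5 / 4084 ≈ 0.069 mm/yr.
Specimen B: multiplying by 2 years per lamina: 3290 × 2 = 6580 years. B's length ≈ 0.069 × 6580 = 454.0 mm.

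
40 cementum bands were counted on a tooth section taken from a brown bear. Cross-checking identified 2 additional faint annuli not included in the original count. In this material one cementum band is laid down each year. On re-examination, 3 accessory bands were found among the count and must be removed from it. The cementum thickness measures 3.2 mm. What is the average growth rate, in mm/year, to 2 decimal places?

0.08 mm/year

Correcting the raw count gives 40 − 3 + 2 = 39 true cementum bands.
3.2 mm over 39 years gives 3.2 / 39 ≈ 0.08 mm/year.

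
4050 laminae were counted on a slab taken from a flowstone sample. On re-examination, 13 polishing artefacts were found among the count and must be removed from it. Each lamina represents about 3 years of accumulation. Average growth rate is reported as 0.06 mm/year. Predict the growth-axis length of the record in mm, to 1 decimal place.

726.7 mm

Adjusted count: 4050 − 13 = 4037 laminae.
4037 laminae at 3 years each span 4037 × 3 = 12111 years.
Length ≈ 0.06 × 12111 = 726.7 mm.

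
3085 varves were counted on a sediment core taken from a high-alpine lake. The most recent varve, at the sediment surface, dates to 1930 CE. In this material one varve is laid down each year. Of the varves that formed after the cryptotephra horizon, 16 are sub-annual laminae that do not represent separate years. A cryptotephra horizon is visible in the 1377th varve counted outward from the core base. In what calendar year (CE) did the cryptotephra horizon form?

The cryptotephra horizon sits at varve 1377 from the core base, so 3085 − 1377 = 1708 varves formed after it.
1708 − 16 false = 1692 true varves after the cryptotephra horizon.
1930 − 1692 = 238 CE.

238 CE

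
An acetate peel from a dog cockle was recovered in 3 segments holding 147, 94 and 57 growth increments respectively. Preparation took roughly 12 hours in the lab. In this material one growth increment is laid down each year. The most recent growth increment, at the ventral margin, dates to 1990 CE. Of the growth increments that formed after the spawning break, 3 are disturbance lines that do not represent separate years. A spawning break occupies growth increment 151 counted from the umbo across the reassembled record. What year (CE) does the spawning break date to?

1846 CE

Total growth increments = 147 + 94 + 57 = 298.
The spawning break sits at growth increment 151 from the umbo, so 298 − 151 = 147 growth increments formed after it.
Excluding 3 false growth increments: 147 − 3 = 144.
The growth increment at the ventral margin is 1990 CE, so the spawning break dates to 1990 − 144 = 1846 CE.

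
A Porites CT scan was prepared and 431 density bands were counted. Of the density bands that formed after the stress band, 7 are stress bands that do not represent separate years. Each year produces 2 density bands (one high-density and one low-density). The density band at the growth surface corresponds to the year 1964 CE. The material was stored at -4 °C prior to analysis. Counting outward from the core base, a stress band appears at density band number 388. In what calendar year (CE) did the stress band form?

1946 CE

The stress band sits at density band 388 from the core base, so 431 − 388 = 43 density bands formed after it.
Removing the 7 false density bands leaves 43 − 7 = 36 true density bands beyond the stress band.
Dividing by 2 density bands per year: 36 / 2 = 18 years.
1964 − 18 = 1946 CE.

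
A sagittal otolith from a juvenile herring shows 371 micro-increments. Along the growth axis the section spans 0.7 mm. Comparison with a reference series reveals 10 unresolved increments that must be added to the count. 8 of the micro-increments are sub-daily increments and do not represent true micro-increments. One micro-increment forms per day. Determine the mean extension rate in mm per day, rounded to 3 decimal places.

0.002 mm per day

Adjusted count: 371 − 8 + 10 = 373 micro-increments.
Extension rate ≈ 0.7 / 373 = 0.002 mm per day.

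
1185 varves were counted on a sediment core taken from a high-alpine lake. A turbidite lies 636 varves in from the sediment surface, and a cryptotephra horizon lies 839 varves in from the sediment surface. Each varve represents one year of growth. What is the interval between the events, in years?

203 years

839 − 636 = 203 varves lie between the two events.
At one varve per year, 203 years elapsed between them.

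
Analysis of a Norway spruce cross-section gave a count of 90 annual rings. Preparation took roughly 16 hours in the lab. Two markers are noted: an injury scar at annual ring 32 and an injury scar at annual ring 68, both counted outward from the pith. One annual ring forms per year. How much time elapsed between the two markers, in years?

36 years

Separation: 68 − 32 = 36 annual rings.
One annual ring per year makes the interval 36 years.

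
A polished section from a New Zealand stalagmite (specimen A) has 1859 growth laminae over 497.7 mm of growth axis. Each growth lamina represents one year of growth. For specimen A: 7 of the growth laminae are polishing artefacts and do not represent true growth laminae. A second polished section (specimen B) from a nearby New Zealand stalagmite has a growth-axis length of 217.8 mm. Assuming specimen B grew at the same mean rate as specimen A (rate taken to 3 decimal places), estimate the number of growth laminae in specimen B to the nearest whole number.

Specimen A: adjusted count: 1859 − 7 = 1852 growth laminae.
A: Mean rate = 497.7 mm / 1852 years ≈ 0.269 mm/yr.
B spans 217.8 / 0.269 = 809.67 years ≈ 810 growth laminae.

810 growth laminae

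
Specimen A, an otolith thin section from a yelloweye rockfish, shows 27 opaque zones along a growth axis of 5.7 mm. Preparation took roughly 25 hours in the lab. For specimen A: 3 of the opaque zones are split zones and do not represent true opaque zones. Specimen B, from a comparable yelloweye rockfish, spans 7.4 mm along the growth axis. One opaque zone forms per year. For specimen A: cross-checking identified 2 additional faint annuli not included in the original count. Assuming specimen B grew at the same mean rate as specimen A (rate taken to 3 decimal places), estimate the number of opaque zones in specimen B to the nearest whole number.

Specimen A: correcting the raw count gives 27 − 3 + 2 = 26 true opaque zones.
A: Mean rate = 5.7 mm / 26 years ≈ 0.219 mm/year.
B spans 7.4 / 0.219 = 33.79 years ≈ 34 opaque zones.

34 opaque zones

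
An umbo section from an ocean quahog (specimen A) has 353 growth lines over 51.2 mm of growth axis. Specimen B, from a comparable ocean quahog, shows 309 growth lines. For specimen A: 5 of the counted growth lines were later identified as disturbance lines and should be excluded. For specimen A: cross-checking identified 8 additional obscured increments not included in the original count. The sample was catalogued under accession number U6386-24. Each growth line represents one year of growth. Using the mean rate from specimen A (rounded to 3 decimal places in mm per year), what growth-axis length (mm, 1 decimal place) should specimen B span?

Specimen A: adjusted count: 353 − 5 + 8 = 356 growth lines.
A: 51.2 mm over 356 years gives 51.2 / 356 ≈ 0.144 mm per year.
B's length ≈ 0.144 × 309 = 44.5 mm.

44.5 mm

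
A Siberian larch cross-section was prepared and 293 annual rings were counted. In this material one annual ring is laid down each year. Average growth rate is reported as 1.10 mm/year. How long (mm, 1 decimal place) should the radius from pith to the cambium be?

293 years of growth are recorded.
Length ≈ 1.10 × 293 = 322.3 mm.

322.3 mm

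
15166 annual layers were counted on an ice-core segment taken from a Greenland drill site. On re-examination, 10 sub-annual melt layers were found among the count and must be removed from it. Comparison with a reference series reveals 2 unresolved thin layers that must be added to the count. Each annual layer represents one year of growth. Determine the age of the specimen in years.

Correcting the raw count gives 15166 − 10 + 2 = 15158 true annual layers.
One annual layer per year makes the duration 15158 years.

15158 yr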